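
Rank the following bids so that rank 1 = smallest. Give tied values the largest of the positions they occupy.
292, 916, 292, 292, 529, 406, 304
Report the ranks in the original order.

Sorted (ascending): 292, 292, 292, 304, 406, 529, 916
The 3 values of 292 occupy positions 1–3 → each gets rank 3.

3, 7, 3, 3, 6, 5, 4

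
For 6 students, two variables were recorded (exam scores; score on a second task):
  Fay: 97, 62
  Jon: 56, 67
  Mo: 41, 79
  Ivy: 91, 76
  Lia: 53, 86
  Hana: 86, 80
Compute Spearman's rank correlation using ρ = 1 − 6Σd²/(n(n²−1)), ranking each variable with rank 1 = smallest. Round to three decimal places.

-0.600

Ranks of variable 1: 6, 3, 1, 5, 2, 4
Ranks of variable 2: 1, 2, 4, 3, 6, 5
d = r₁ − r₂: 5, 1, -3, 2, -4, -1
d²: 25, 1, 9, 4, 16, 1; Σd² = 56
ρ = 1 − 6·56/(6·35) = 1 − 336/210 = -0.600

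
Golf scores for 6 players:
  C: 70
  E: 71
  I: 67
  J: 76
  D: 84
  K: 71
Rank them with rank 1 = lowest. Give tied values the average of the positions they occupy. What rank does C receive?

2

Sorted (ascending): 67, 70, 71, 71, 76, 84
The 2 values of 71 occupy positions 3–4 → average rank (3+4)/2 = 3.5.
C has value 70 → rank 2.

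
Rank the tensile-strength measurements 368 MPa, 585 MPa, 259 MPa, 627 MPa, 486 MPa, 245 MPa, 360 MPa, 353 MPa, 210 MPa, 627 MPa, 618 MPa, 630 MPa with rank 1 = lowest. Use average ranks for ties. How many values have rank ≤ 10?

9

Sorted (ascending): 210, 245, 259, 353, 360, 368, 486, 585, 618, 627, 627, 630
The 2 values of 627 occupy positions 10–11 → average rank (10+11)/2 = 10.5.
Ranks ≤ 10: {1, 2, 3, 4, 5, 6, 7, 8, 9} → 9 values.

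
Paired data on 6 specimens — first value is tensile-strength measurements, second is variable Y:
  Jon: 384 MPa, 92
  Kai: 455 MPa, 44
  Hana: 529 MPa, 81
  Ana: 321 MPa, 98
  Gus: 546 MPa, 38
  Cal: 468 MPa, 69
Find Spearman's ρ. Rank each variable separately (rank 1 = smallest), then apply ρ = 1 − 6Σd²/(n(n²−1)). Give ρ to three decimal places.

-0.771

Ranks of variable 1: 2, 3, 5, 1, 6, 4
Ranks of variable 2: 5, 2, 4, 6, 1, 3
d = r₁ − r₂: -3, 1, 1, -5, 5, 1
d²: 9, 1, 1, 25, 25, 1; Σd² = 62
ρ = 1 − 6·62/(6·35) = 1 − 372/210 = -0.771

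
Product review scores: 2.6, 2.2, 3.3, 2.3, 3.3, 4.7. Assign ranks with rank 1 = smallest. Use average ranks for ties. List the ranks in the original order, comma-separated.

3, 1, 4.5, 2, 4.5, 6

Sorted (ascending): 2.2, 2.3, 2.6, 3.3, 3.3, 4.7
The 2 values of 3.3 occupy positions 4–5 → average rank (4+5)/2 = 4.5.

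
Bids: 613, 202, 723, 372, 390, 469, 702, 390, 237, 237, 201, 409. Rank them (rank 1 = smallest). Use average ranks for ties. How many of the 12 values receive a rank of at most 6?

5

Sorted (ascending): 201, 202, 237, 237, 372, 390, 390, 409, 469, 613, 702, 723
The 2 values of 237 occupy positions 3–4 → average rank (3+4)/2 = 3.5.
The 2 values of 390 occupy positions 6–7 → average rank (6+7)/2 = 6.5.
Ranks ≤ 6: {1, 2, 3.5, 3.5, 5} → 5 values.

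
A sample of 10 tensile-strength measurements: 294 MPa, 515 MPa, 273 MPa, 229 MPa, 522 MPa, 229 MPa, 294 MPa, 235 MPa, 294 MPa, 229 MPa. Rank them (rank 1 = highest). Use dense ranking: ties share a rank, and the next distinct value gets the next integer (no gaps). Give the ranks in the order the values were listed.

3, 2, 4, 6, 1, 6, 3, 5, 3, 6

Sorted (descending): 522, 515, 294, 294, 294, 273, 235, 229, 229, 229
The 3 values of 294 share dense rank 3.
The 3 values of 229 share dense rank 6.
Remaining distinct values take the next consecutive integers.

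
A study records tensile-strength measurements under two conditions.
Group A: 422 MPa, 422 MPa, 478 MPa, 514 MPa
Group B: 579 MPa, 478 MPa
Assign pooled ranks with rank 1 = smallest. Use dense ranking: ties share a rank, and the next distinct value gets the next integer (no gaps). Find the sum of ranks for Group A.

Sorted (ascending): 422, 422, 478, 478, 514, 579
The 2 values of 422 share dense rank 1.
The 2 values of 478 share dense rank 2.
Remaining distinct values take the next consecutive integers.
Group A values → pooled ranks: 422→1, 422→1, 478→2, 514→3
Rank sum = 1 + 1 + 2 + 3 = 7

7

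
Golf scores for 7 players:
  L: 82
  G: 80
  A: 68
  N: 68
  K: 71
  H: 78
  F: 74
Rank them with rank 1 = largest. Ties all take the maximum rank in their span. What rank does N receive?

Sorted (descending): 82, 80, 78, 74, 71, 68, 68
The 2 values of 68 occupy positions 6–7 → each gets rank 7.
N has value 68 → rank 7.

7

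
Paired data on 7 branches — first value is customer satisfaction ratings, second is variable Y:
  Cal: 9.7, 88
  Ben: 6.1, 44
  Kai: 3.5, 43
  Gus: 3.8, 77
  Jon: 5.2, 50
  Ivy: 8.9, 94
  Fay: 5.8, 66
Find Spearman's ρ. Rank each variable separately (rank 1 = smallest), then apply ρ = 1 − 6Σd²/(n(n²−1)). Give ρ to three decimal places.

Ranks of variable 1: 7, 5, 1, 2, 3, 6, 4
Ranks of variable 2: 6, 2, 1, 5, 3, 7, 4
d = r₁ − r₂: 1, 3, 0, -3, 0, -1, 0
d²: 1, 9, 0, 9, 0, 1, 0; Σd² = 20
ρ = 1 − 6·20/(7·48) = 1 − 120/336 = 0.643

0.643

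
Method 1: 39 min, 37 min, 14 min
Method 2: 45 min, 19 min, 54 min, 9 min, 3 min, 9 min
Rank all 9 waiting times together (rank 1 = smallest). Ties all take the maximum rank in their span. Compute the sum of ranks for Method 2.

Sorted (ascending): 3, 9, 9, 14, 19, 37, 39, 45, 54
The 2 values of 9 occupy positions 2–3 → each gets rank 3.
Method 2 values → pooled ranks: 45→8, 19→5, 54→9, 9→3, 3→1, 9→3
Rank sum = 8 + 5 + 9 + 3 + 1 + 3 = 29

29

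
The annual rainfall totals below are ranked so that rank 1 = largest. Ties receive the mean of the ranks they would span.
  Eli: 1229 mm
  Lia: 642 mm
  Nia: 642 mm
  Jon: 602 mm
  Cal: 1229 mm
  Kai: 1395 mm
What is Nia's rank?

4.5

Sorted (descending): 1395, 1229, 1229, 642, 642, 602
The 2 values of 1229 occupy positions 2–3 → average rank (2+3)/2 = 2.5.
The 2 values of 642 occupy positions 4–5 → average rank (4+5)/2 = 4.5.
Nia has value 642 mm → rank 4.5.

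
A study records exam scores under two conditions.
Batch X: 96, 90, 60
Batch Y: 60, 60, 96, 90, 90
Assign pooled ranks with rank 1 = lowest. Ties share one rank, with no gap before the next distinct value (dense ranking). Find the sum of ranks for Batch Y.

Sorted (ascending): 60, 60, 60, 90, 90, 90, 96, 96
The 3 values of 60 share dense rank 1.
The 3 values of 90 share dense rank 2.
The 2 values of 96 share dense rank 3.
Batch Y values → pooled ranks: 60→1, 60→1, 96→3, 90→2, 90→2
Rank sum = 1 + 1 + 3 + 2 + 2 = 9

9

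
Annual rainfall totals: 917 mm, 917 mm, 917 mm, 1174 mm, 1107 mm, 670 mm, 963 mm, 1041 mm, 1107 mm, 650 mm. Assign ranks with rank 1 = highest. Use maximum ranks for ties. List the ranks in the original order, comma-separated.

Sorted (descending): 1174, 1107, 1107, 1041, 963, 917, 917, 917, 670, 650
The 2 values of 1107 occupy positions 2–3 → each gets rank 3.
The 3 values of 917 occupy positions 6–8 → each gets rank 8.

8, 8, 8, 1, 3, 9, 5, 4, 3, 10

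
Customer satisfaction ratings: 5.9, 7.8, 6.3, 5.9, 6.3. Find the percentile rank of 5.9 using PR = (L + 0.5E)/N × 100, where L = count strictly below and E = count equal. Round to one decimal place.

20.0

N = 5.
Strictly below 5.9: 0. Equal to 5.9: 2.
PR = (0 + 0.5·2)/5 × 100 = 20.0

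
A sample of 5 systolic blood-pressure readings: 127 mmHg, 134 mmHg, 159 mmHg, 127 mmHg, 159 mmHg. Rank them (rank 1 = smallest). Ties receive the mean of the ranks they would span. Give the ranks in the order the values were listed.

Sorted (ascending): 127, 127, 134, 159, 159
The 2 values of 127 occupy positions 1–2 → average rank (1+2)/2 = 1.5.
The 2 values of 159 occupy positions 4–5 → average rank (4+5)/2 = 4.5.

1.5, 3, 4.5, 1.5, 4.5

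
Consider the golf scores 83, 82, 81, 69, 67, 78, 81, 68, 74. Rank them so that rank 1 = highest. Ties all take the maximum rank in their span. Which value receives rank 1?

Sorted (descending): 83, 82, 81, 81, 78, 74, 69, 68, 67
The 2 values of 81 occupy positions 3–4 → each gets rank 4.
Rank 1 → value 83.

83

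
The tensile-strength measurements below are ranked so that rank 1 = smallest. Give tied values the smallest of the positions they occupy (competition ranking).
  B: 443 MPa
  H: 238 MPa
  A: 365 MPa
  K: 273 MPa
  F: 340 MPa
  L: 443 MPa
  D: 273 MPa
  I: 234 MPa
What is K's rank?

3

Sorted (ascending): 234, 238, 273, 273, 340, 365, 443, 443
The 2 values of 273 occupy positions 3–4 → each gets rank 3.
The 2 values of 443 occupy positions 7–8 → each gets rank 7.
K has value 273 MPa → rank 3.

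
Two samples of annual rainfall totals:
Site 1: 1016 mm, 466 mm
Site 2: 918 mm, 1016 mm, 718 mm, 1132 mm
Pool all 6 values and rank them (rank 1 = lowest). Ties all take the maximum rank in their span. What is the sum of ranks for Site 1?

6

Sorted (ascending): 466, 718, 918, 1016, 1016, 1132
The 2 values of 1016 occupy positions 4–5 → each gets rank 5.
Site 1 values → pooled ranks: 1016→5, 466→1
Rank sum = 5 + 1 = 6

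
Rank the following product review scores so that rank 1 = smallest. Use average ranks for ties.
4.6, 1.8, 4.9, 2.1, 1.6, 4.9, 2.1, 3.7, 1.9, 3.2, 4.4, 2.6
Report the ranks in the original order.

10, 2, 11.5, 4.5, 1, 11.5, 4.5, 8, 3, 7, 9, 6

Sorted (ascending): 1.6, 1.8, 1.9, 2.1, 2.1, 2.6, 3.2, 3.7, 4.4, 4.6, 4.9, 4.9
The 2 values of 2.1 occupy positions 4–5 → average rank (4+5)/2 = 4.5.
The 2 values of 4.9 occupy positions 11–12 → average rank (11+12)/2 = 11.5.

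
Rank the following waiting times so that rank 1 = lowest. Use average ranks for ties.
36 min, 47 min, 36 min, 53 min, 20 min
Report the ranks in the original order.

2.5, 4, 2.5, 5, 1

Sorted (ascending): 20, 36, 36, 47, 53
The 2 values of 36 occupy positions 2–3 → average rank (2+3)/2 = 2.5.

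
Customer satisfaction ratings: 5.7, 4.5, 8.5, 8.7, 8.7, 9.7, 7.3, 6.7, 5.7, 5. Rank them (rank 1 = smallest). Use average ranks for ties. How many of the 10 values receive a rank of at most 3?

2

Sorted (ascending): 4.5, 5, 5.7, 5.7, 6.7, 7.3, 8.5, 8.7, 8.7, 9.7
The 2 values of 5.7 occupy positions 3–4 → average rank (3+4)/2 = 3.5.
The 2 values of 8.7 occupy positions 8–9 → average rank (8+9)/2 = 8.5.
Ranks ≤ 3: {1, 2} → 2 values.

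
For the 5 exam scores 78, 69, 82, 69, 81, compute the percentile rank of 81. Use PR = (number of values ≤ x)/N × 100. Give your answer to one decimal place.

80.0

N = 5.
Strictly below 81: 3. Equal to 81: 1.
PR = 4/5 × 100 = 80.0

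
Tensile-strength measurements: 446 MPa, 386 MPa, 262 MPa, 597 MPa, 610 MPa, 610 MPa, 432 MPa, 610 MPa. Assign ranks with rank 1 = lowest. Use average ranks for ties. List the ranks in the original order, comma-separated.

Sorted (ascending): 262, 386, 432, 446, 597, 610, 610, 610
The 3 values of 610 occupy positions 6–8 → average rank 7.

4, 2, 1, 5, 7, 7, 3, 7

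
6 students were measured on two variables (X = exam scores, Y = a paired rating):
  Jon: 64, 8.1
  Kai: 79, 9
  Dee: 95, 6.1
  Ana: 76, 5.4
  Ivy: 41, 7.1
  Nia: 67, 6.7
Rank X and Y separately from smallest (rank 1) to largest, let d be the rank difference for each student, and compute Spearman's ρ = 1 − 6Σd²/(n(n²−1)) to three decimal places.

-0.257

Ranks of variable 1: 2, 5, 6, 4, 1, 3
Ranks of variable 2: 5, 6, 2, 1, 4, 3
d = r₁ − r₂: -3, -1, 4, 3, -3, 0
d²: 9, 1, 16, 9, 9, 0; Σd² = 44
ρ = 1 − 6·44/(6·35) = 1 − 264/210 = -0.257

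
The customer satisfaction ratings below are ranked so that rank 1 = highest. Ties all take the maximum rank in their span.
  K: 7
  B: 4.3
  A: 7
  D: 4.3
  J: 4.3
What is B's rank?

5

Sorted (descending): 7, 7, 4.3, 4.3, 4.3
The 2 values of 7 occupy positions 1–2 → each gets rank 2.
The 3 values of 4.3 occupy positions 3–5 → each gets rank 5.
B has value 4.3 → rank 5.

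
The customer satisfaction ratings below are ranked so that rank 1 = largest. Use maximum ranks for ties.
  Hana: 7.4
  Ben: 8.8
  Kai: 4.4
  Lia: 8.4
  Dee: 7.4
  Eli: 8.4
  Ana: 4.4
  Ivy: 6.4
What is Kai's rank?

8

Sorted (descending): 8.8, 8.4, 8.4, 7.4, 7.4, 6.4, 4.4, 4.4
The 2 values of 8.4 occupy positions 2–3 → each gets rank 3.
The 2 values of 7.4 occupy positions 4–5 → each gets rank 5.
The 2 values of 4.4 occupy positions 7–8 → each gets rank 8.
Kai has value 4.4 → rank 8.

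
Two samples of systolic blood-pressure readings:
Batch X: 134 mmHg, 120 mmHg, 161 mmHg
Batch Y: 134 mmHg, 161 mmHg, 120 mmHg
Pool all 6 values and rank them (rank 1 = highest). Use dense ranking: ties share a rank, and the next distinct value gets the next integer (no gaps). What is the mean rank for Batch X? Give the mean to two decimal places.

2.00

Sorted (descending): 161, 161, 134, 134, 120, 120
The 2 values of 161 share dense rank 1.
The 2 values of 134 share dense rank 2.
The 2 values of 120 share dense rank 3.
Batch X values → pooled ranks: 134→2, 120→3, 161→1
Mean rank = (2 + 3 + 1) / 3 = 2.00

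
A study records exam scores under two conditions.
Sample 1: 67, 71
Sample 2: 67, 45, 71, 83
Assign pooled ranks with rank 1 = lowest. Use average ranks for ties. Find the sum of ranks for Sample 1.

Sorted (ascending): 45, 67, 67, 71, 71, 83
The 2 values of 67 occupy positions 2–3 → average rank (2+3)/2 = 2.5.
The 2 values of 71 occupy positions 4–5 → average rank (4+5)/2 = 4.5.
Sample 1 values → pooled ranks: 67→2.5, 71→4.5
Rank sum = 2.5 + 4.5 = 7

7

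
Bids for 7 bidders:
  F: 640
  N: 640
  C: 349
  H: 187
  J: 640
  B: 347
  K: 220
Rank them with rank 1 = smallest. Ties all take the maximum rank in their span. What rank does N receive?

Sorted (ascending): 187, 220, 347, 349, 640, 640, 640
The 3 values of 640 occupy positions 5–7 → each gets rank 7.
N has value 640 → rank 7.

7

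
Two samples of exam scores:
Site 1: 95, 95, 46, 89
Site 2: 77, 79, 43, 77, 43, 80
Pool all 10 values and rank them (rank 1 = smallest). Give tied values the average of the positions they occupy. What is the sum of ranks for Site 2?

25

Sorted (ascending): 43, 43, 46, 77, 77, 79, 80, 89, 95, 95
The 2 values of 43 occupy positions 1–2 → average rank (1+2)/2 = 1.5.
The 2 values of 77 occupy positions 4–5 → average rank (4+5)/2 = 4.5.
The 2 values of 95 occupy positions 9–10 → average rank (9+10)/2 = 9.5.
Site 2 values → pooled ranks: 77→4.5, 79→6, 43→1.5, 77→4.5, 43→1.5, 80→7
Rank sum = 4.5 + 6 + 1.5 + 4.5 + 1.5 + 7 = 25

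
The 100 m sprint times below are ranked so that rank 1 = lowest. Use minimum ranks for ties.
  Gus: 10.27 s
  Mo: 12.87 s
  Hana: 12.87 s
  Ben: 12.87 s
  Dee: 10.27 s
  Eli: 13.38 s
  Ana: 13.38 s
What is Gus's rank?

Sorted (ascending): 10.27, 10.27, 12.87, 12.87, 12.87, 13.38, 13.38
The 2 values of 10.27 occupy positions 1–2 → each gets rank 1.
The 3 values of 12.87 occupy positions 3–5 → each gets rank 3.
The 2 values of 13.38 occupy positions 6–7 → each gets rank 6.
Gus has value 10.27 s → rank 1.

1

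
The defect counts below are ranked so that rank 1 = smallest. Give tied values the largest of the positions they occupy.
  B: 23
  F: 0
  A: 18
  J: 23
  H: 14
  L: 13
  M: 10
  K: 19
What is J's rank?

8

Sorted (ascending): 0, 10, 13, 14, 18, 19, 23, 23
The 2 values of 23 occupy positions 7–8 → each gets rank 8.
J has value 23 → rank 8.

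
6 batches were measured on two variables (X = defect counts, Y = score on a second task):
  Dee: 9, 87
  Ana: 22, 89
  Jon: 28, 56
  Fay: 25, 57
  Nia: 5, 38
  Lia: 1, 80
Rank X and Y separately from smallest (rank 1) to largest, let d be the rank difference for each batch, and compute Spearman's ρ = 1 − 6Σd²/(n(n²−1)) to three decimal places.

-0.086

Ranks of variable 1: 3, 4, 6, 5, 2, 1
Ranks of variable 2: 5, 6, 2, 3, 1, 4
d = r₁ − r₂: -2, -2, 4, 2, 1, -3
d²: 4, 4, 16, 4, 1, 9; Σd² = 38
ρ = 1 − 6·38/(6·35) = 1 − 228/210 = -0.086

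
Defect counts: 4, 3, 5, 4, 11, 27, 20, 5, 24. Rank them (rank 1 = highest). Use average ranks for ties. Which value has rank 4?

Sorted (descending): 27, 24, 20, 11, 5, 5, 4, 4, 3
The 2 values of 5 occupy positions 5–6 → average rank (5+6)/2 = 5.5.
The 2 values of 4 occupy positions 7–8 → average rank (7+8)/2 = 7.5.
Rank 4 → value 11.

11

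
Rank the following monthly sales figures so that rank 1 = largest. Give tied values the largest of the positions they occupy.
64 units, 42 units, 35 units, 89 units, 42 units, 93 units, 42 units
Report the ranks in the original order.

Sorted (descending): 93, 89, 64, 42, 42, 42, 35
The 3 values of 42 occupy positions 4–6 → each gets rank 6.

3, 6, 7, 2, 6, 1, 6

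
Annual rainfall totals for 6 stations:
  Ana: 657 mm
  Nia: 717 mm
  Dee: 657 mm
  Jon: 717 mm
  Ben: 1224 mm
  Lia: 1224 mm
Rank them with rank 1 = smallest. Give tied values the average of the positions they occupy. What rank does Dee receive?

Sorted (ascending): 657, 657, 717, 717, 1224, 1224
The 2 values of 657 occupy positions 1–2 → average rank (1+2)/2 = 1.5.
The 2 values of 717 occupy positions 3–4 → average rank (3+4)/2 = 3.5.
The 2 values of 1224 occupy positions 5–6 → average rank (5+6)/2 = 5.5.
Dee has value 657 mm → rank 1.5.

1.5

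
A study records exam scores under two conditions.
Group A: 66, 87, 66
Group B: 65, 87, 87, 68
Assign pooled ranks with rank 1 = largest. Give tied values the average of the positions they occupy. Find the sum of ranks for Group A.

13

Sorted (descending): 87, 87, 87, 68, 66, 66, 65
The 3 values of 87 occupy positions 1–3 → average rank 2.
The 2 values of 66 occupy positions 5–6 → average rank (5+6)/2 = 5.5.
Group A values → pooled ranks: 66→5.5, 87→2, 66→5.5
Rank sum = 5.5 + 2 + 5.5 = 13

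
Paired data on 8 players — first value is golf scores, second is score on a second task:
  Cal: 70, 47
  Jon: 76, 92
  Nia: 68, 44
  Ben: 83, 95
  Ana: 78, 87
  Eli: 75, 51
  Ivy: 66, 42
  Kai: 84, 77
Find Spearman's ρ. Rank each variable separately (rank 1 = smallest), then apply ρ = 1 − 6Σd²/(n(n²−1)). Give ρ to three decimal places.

Ranks of variable 1: 3, 5, 2, 7, 6, 4, 1, 8
Ranks of variable 2: 3, 7, 2, 8, 6, 4, 1, 5
d = r₁ − r₂: 0, -2, 0, -1, 0, 0, 0, 3
d²: 0, 4, 0, 1, 0, 0, 0, 9; Σd² = 14
ρ = 1 − 6·14/(8·63) = 1 − 84/504 = 0.833

0.833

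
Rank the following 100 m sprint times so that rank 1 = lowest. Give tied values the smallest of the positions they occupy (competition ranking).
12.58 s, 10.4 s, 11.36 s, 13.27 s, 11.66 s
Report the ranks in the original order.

4, 1, 2, 5, 3

Sorted (ascending): 10.4, 11.36, 11.66, 12.58, 13.27
No ties — each value takes its position as its rank.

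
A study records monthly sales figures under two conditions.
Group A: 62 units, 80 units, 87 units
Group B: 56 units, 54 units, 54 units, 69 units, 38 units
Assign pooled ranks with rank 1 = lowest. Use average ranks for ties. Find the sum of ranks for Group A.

20

Sorted (ascending): 38, 54, 54, 56, 62, 69, 80, 87
The 2 values of 54 occupy positions 2–3 → average rank (2+3)/2 = 2.5.
Group A values → pooled ranks: 62→5, 80→7, 87→8
Rank sum = 5 + 7 + 8 = 20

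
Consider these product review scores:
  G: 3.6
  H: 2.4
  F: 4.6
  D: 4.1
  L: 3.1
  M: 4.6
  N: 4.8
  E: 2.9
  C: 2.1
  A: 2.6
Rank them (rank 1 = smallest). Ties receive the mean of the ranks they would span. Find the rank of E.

Sorted (ascending): 2.1, 2.4, 2.6, 2.9, 3.1, 3.6, 4.1, 4.6, 4.6, 4.8
The 2 values of 4.6 occupy positions 8–9 → average rank (8+9)/2 = 8.5.
E has value 2.9 → rank 4.

4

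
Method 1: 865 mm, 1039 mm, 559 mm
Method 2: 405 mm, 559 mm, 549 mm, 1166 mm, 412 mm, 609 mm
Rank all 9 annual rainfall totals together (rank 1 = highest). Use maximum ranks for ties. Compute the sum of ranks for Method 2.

35

Sorted (descending): 1166, 1039, 865, 609, 559, 559, 549, 412, 405
The 2 values of 559 occupy positions 5–6 → each gets rank 6.
Method 2 values → pooled ranks: 405→9, 559→6, 549→7, 1166→1, 412→8, 609→4
Rank sum = 9 + 6 + 7 + 1 + 8 + 4 = 35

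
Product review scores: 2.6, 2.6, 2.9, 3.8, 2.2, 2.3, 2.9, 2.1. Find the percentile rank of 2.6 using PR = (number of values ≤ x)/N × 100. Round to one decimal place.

62.5

N = 8.
Strictly below 2.6: 3. Equal to 2.6: 2.
PR = 5/8 × 100 = 62.5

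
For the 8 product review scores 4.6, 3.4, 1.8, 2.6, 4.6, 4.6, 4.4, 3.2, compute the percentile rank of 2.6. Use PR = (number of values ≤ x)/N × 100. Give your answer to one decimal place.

25.0

N = 8.
Strictly below 2.6: 1. Equal to 2.6: 1.
PR = 2/8 × 100 = 25.0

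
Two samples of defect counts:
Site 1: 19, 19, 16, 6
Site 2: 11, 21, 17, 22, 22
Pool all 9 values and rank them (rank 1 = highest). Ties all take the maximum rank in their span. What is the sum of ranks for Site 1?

Sorted (descending): 22, 22, 21, 19, 19, 17, 16, 11, 6
The 2 values of 22 occupy positions 1–2 → each gets rank 2.
The 2 values of 19 occupy positions 4–5 → each gets rank 5.
Site 1 values → pooled ranks: 19→5, 19→5, 16→7, 6→9
Rank sum = 5 + 5 + 7 + 9 = 26

26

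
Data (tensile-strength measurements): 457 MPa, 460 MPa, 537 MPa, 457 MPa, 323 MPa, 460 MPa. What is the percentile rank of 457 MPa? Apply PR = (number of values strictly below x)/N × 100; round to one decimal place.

16.7

N = 6.
Strictly below 457: 1. Equal to 457: 2.
PR = 1/6 × 100 = 16.7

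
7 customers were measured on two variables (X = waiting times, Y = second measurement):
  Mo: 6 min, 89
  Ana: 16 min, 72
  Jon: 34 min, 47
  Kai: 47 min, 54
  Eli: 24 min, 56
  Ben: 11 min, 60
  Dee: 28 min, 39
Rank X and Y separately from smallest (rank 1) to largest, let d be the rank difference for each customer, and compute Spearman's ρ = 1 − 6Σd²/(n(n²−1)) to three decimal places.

-0.821

Ranks of variable 1: 1, 3, 6, 7, 4, 2, 5
Ranks of variable 2: 7, 6, 2, 3, 4, 5, 1
d = r₁ − r₂: -6, -3, 4, 4, 0, -3, 4
d²: 36, 9, 16, 16, 0, 9, 16; Σd² = 102
ρ = 1 − 6·102/(7·48) = 1 − 612/336 = -0.821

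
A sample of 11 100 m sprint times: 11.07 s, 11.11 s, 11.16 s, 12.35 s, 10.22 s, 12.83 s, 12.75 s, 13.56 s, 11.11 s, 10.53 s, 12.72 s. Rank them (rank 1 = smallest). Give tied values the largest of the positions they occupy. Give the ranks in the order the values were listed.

Sorted (ascending): 10.22, 10.53, 11.07, 11.11, 11.11, 11.16, 12.35, 12.72, 12.75, 12.83, 13.56
The 2 values of 11.11 occupy positions 4–5 → each gets rank 5.

3, 5, 6, 7, 1, 10, 9, 11, 5, 2, 8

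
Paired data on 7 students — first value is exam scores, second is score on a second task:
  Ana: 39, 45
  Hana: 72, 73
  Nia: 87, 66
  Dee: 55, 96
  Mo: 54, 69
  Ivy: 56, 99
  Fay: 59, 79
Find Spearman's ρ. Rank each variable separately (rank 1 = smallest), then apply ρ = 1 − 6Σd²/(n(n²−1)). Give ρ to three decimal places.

Ranks of variable 1: 1, 6, 7, 3, 2, 4, 5
Ranks of variable 2: 1, 4, 2, 6, 3, 7, 5
d = r₁ − r₂: 0, 2, 5, -3, -1, -3, 0
d²: 0, 4, 25, 9, 1, 9, 0; Σd² = 48
ρ = 1 − 6·48/(7·48) = 1 − 288/336 = 0.143

0.143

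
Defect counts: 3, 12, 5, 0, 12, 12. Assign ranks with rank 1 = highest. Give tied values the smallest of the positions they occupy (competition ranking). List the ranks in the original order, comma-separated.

5, 1, 4, 6, 1, 1

Sorted (descending): 12, 12, 12, 5, 3, 0
The 3 values of 12 occupy positions 1–3 → each gets rank 1.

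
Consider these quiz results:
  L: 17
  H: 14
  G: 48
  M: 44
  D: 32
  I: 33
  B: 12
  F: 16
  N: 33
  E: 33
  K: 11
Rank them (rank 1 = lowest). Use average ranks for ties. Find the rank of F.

4

Sorted (ascending): 11, 12, 14, 16, 17, 32, 33, 33, 33, 44, 48
The 3 values of 33 occupy positions 7–9 → average rank 8.
F has value 16 → rank 4.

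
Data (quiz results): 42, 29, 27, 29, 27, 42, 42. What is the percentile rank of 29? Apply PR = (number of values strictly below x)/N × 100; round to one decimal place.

28.6

N = 7.
Strictly below 29: 2. Equal to 29: 2.
PR = 2/7 × 100 = 28.6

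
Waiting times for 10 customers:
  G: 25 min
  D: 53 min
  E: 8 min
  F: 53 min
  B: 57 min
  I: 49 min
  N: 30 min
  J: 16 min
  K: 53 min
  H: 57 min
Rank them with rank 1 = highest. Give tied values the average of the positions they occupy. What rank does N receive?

Sorted (descending): 57, 57, 53, 53, 53, 49, 30, 25, 16, 8
The 2 values of 57 occupy positions 1–2 → average rank (1+2)/2 = 1.5.
The 3 values of 53 occupy positions 3–5 → average rank 4.
N has value 30 min → rank 7.

7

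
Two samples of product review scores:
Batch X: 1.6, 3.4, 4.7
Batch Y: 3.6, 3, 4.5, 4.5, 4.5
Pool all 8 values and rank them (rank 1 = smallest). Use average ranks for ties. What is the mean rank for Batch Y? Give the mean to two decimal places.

4.80

Sorted (ascending): 1.6, 3, 3.4, 3.6, 4.5, 4.5, 4.5, 4.7
The 3 values of 4.5 occupy positions 5–7 → average rank 6.
Batch Y values → pooled ranks: 3.6→4, 3→2, 4.5→6, 4.5→6, 4.5→6
Mean rank = (4 + 2 + 6 + 6 + 6) / 5 = 4.80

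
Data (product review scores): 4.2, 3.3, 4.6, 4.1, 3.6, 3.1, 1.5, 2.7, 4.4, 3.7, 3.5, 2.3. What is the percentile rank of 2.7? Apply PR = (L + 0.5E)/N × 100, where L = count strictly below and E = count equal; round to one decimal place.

N = 12.
Strictly below 2.7: 2. Equal to 2.7: 1.
PR = (2 + 0.5·1)/12 × 100 = 20.8

20.8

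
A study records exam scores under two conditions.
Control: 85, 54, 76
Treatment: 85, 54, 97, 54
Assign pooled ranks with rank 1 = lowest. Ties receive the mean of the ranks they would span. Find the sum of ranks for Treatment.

Sorted (ascending): 54, 54, 54, 76, 85, 85, 97
The 3 values of 54 occupy positions 1–3 → average rank 2.
The 2 values of 85 occupy positions 5–6 → average rank (5+6)/2 = 5.5.
Treatment values → pooled ranks: 85→5.5, 54→2, 97→7, 54→2
Rank sum = 5.5 + 2 + 7 + 2 = 16.5

16.5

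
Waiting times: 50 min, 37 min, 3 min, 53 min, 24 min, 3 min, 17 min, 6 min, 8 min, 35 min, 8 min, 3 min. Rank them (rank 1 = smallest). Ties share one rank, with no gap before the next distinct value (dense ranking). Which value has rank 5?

Sorted (ascending): 3, 3, 3, 6, 8, 8, 17, 24, 35, 37, 50, 53
The 3 values of 3 share dense rank 1.
The 2 values of 8 share dense rank 3.
Remaining distinct values take the next consecutive integers.
Rank 5 → value 24.

24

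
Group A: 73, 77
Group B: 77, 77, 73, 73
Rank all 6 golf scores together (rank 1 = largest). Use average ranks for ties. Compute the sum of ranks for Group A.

Sorted (descending): 77, 77, 77, 73, 73, 73
The 3 values of 77 occupy positions 1–3 → average rank 2.
The 3 values of 73 occupy positions 4–6 → average rank 5.
Group A values → pooled ranks: 73→5, 77→2
Rank sum = 5 + 2 = 7

7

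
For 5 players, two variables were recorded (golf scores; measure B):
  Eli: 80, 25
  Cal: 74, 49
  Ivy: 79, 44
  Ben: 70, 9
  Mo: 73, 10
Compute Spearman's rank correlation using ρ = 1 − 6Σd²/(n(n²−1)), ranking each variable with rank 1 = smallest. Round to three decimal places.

0.600

Ranks of variable 1: 5, 3, 4, 1, 2
Ranks of variable 2: 3, 5, 4, 1, 2
d = r₁ − r₂: 2, -2, 0, 0, 0
d²: 4, 4, 0, 0, 0; Σd² = 8
ρ = 1 − 6·8/(5·24) = 1 − 48/120 = 0.600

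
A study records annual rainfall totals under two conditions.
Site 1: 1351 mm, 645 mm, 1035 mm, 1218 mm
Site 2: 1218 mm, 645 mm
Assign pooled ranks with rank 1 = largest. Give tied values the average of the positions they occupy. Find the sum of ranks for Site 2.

8

Sorted (descending): 1351, 1218, 1218, 1035, 645, 645
The 2 values of 1218 occupy positions 2–3 → average rank (2+3)/2 = 2.5.
The 2 values of 645 occupy positions 5–6 → average rank (5+6)/2 = 5.5.
Site 2 values → pooled ranks: 1218→2.5, 645→5.5
Rank sum = 2.5 + 5.5 = 8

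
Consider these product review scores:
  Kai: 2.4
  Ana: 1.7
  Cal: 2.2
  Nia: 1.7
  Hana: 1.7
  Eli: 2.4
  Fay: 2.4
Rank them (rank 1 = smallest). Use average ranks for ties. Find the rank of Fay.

Sorted (ascending): 1.7, 1.7, 1.7, 2.2, 2.4, 2.4, 2.4
The 3 values of 1.7 occupy positions 1–3 → average rank 2.
The 3 values of 2.4 occupy positions 5–7 → average rank 6.
Fay has value 2.4 → rank 6.

6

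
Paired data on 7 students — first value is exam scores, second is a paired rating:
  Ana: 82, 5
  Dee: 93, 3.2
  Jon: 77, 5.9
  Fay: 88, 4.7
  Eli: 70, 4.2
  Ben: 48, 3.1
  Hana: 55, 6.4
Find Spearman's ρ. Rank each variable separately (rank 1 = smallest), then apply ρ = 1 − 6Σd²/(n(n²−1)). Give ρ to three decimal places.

-0.036

Ranks of variable 1: 5, 7, 4, 6, 3, 1, 2
Ranks of variable 2: 5, 2, 6, 4, 3, 1, 7
d = r₁ − r₂: 0, 5, -2, 2, 0, 0, -5
d²: 0, 25, 4, 4, 0, 0, 25; Σd² = 58
ρ = 1 − 6·58/(7·48) = 1 − 348/336 = -0.036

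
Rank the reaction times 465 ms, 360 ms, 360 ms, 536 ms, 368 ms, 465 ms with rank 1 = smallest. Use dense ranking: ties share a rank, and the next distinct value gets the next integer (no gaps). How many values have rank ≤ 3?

Sorted (ascending): 360, 360, 368, 465, 465, 536
The 2 values of 360 share dense rank 1.
The 2 values of 465 share dense rank 3.
Remaining distinct values take the next consecutive integers.
Ranks ≤ 3: {1, 1, 2, 3, 3} → 5 values.

5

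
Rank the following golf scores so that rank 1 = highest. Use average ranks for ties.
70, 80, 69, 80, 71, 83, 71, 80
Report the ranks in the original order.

Sorted (descending): 83, 80, 80, 80, 71, 71, 70, 69
The 3 values of 80 occupy positions 2–4 → average rank 3.
The 2 values of 71 occupy positions 5–6 → average rank (5+6)/2 = 5.5.

7, 3, 8, 3, 5.5, 1, 5.5, 3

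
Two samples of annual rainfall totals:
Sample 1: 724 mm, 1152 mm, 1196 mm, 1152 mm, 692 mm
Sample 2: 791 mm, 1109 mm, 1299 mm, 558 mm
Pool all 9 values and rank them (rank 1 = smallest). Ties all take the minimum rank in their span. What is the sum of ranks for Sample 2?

Sorted (ascending): 558, 692, 724, 791, 1109, 1152, 1152, 1196, 1299
The 2 values of 1152 occupy positions 6–7 → each gets rank 6.
Sample 2 values → pooled ranks: 791→4, 1109→5, 1299→9, 558→1
Rank sum = 4 + 5 + 9 + 1 = 19

19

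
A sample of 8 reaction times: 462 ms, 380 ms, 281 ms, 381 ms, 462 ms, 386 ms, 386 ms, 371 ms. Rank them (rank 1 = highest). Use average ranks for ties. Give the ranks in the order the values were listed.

1.5, 6, 8, 5, 1.5, 3.5, 3.5, 7

Sorted (descending): 462, 462, 386, 386, 381, 380, 371, 281
The 2 values of 462 occupy positions 1–2 → average rank (1+2)/2 = 1.5.
The 2 values of 386 occupy positions 3–4 → average rank (3+4)/2 = 3.5.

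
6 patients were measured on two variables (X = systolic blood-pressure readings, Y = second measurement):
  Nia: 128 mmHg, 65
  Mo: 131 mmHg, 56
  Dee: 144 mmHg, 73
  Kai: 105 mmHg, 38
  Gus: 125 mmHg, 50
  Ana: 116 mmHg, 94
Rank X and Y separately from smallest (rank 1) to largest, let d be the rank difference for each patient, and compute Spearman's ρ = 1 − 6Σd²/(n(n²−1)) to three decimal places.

0.371

Ranks of variable 1: 4, 5, 6, 1, 3, 2
Ranks of variable 2: 4, 3, 5, 1, 2, 6
d = r₁ − r₂: 0, 2, 1, 0, 1, -4
d²: 0, 4, 1, 0, 1, 16; Σd² = 22
ρ = 1 − 6·22/(6·35) = 1 − 132/210 = 0.371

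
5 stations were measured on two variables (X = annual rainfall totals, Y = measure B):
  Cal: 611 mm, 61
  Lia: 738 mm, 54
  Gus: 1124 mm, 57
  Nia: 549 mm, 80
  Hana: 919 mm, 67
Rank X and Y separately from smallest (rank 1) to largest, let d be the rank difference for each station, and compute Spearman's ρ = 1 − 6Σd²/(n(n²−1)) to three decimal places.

Ranks of variable 1: 2, 3, 5, 1, 4
Ranks of variable 2: 3, 1, 2, 5, 4
d = r₁ − r₂: -1, 2, 3, -4, 0
d²: 1, 4, 9, 16, 0; Σd² = 30
ρ = 1 − 6·30/(5·24) = 1 − 180/120 = -0.500

-0.500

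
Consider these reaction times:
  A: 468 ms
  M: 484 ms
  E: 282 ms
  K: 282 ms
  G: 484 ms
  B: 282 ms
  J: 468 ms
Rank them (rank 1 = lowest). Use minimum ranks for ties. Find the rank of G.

Sorted (ascending): 282, 282, 282, 468, 468, 484, 484
The 3 values of 282 occupy positions 1–3 → each gets rank 1.
The 2 values of 468 occupy positions 4–5 → each gets rank 4.
The 2 values of 484 occupy positions 6–7 → each gets rank 6.
G has value 484 ms → rank 6.

6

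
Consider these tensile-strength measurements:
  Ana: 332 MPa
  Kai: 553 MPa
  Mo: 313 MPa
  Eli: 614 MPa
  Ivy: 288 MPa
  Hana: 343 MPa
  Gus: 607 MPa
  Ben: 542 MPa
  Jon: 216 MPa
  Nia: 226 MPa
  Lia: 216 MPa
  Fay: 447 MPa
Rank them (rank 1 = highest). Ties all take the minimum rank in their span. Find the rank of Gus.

Sorted (descending): 614, 607, 553, 542, 447, 343, 332, 313, 288, 226, 216, 216
The 2 values of 216 occupy positions 11–12 → each gets rank 11.
Gus has value 607 MPa → rank 2.

2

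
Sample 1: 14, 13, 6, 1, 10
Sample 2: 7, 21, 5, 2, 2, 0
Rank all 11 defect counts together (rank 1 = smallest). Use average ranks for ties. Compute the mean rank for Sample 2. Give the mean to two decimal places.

5.17

Sorted (ascending): 0, 1, 2, 2, 5, 6, 7, 10, 13, 14, 21
The 2 values of 2 occupy positions 3–4 → average rank (3+4)/2 = 3.5.
Sample 2 values → pooled ranks: 7→7, 21→11, 5→5, 2→3.5, 2→3.5, 0→1
Mean rank = (7 + 11 + 5 + 3.5 + 3.5 + 1) / 6 = 5.17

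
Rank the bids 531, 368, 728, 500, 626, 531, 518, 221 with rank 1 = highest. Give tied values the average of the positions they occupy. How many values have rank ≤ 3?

2

Sorted (descending): 728, 626, 531, 531, 518, 500, 368, 221
The 2 values of 531 occupy positions 3–4 → average rank (3+4)/2 = 3.5.
Ranks ≤ 3: {1, 2} → 2 values.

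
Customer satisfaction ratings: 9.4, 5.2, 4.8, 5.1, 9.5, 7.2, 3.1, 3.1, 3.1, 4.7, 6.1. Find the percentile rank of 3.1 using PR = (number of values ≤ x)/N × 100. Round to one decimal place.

N = 11.
Strictly below 3.1: 0. Equal to 3.1: 3.
PR = 3/11 × 100 = 27.3

27.3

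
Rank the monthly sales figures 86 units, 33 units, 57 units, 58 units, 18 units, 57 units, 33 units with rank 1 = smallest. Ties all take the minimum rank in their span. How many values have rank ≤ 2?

3

Sorted (ascending): 18, 33, 33, 57, 57, 58, 86
The 2 values of 33 occupy positions 2–3 → each gets rank 2.
The 2 values of 57 occupy positions 4–5 → each gets rank 4.
Ranks ≤ 2: {1, 2, 2} → 3 values.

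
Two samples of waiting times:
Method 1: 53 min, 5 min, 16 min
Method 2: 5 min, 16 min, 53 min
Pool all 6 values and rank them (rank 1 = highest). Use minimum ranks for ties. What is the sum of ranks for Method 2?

Sorted (descending): 53, 53, 16, 16, 5, 5
The 2 values of 53 occupy positions 1–2 → each gets rank 1.
The 2 values of 16 occupy positions 3–4 → each gets rank 3.
The 2 values of 5 occupy positions 5–6 → each gets rank 5.
Method 2 values → pooled ranks: 5→5, 16→3, 53→1
Rank sum = 5 + 3 + 1 = 9

9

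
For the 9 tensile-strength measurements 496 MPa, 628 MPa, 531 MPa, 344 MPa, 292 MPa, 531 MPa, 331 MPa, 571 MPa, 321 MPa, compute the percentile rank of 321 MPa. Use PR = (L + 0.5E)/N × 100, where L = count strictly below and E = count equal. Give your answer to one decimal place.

N = 9.
Strictly below 321: 1. Equal to 321: 1.
PR = (1 + 0.5·1)/9 × 100 = 16.7

16.7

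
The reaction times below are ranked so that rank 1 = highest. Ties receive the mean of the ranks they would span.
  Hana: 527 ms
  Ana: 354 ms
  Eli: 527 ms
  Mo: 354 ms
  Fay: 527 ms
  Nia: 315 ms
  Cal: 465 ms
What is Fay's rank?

2

Sorted (descending): 527, 527, 527, 465, 354, 354, 315
The 3 values of 527 occupy positions 1–3 → average rank 2.
The 2 values of 354 occupy positions 5–6 → average rank (5+6)/2 = 5.5.
Fay has value 527 ms → rank 2.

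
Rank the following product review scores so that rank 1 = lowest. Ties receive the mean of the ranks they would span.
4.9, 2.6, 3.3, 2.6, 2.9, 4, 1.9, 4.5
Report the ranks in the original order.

Sorted (ascending): 1.9, 2.6, 2.6, 2.9, 3.3, 4, 4.5, 4.9
The 2 values of 2.6 occupy positions 2–3 → average rank (2+3)/2 = 2.5.

8, 2.5, 5, 2.5, 4, 6, 1, 7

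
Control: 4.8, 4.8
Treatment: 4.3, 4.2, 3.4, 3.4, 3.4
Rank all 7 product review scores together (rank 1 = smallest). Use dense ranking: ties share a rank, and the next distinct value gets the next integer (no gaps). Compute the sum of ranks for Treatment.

Sorted (ascending): 3.4, 3.4, 3.4, 4.2, 4.3, 4.8, 4.8
The 3 values of 3.4 share dense rank 1.
The 2 values of 4.8 share dense rank 4.
Remaining distinct values take the next consecutive integers.
Treatment values → pooled ranks: 4.3→3, 4.2→2, 3.4→1, 3.4→1, 3.4→1
Rank sum = 3 + 2 + 1 + 1 + 1 = 8

8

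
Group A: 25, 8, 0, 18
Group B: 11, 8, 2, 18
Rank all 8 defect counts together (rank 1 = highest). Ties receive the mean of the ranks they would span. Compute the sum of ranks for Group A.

Sorted (descending): 25, 18, 18, 11, 8, 8, 2, 0
The 2 values of 18 occupy positions 2–3 → average rank (2+3)/2 = 2.5.
The 2 values of 8 occupy positions 5–6 → average rank (5+6)/2 = 5.5.
Group A values → pooled ranks: 25→1, 8→5.5, 0→8, 18→2.5
Rank sum = 1 + 5.5 + 8 + 2.5 = 17

17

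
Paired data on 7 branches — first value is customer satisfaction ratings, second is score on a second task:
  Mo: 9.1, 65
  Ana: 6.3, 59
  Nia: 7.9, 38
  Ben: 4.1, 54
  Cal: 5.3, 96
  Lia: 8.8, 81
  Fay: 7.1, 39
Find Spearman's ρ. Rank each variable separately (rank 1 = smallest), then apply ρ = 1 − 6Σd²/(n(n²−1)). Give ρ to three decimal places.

Ranks of variable 1: 7, 3, 5, 1, 2, 6, 4
Ranks of variable 2: 5, 4, 1, 3, 7, 6, 2
d = r₁ − r₂: 2, -1, 4, -2, -5, 0, 2
d²: 4, 1, 16, 4, 25, 0, 4; Σd² = 54
ρ = 1 − 6·54/(7·48) = 1 − 324/336 = 0.036

0.036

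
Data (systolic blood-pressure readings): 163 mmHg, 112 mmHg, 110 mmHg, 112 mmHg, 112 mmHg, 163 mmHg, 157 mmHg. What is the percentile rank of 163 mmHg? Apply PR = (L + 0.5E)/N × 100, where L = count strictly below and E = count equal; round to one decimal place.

N = 7.
Strictly below 163: 5. Equal to 163: 2.
PR = (5 + 0.5·2)/7 × 100 = 85.7

85.7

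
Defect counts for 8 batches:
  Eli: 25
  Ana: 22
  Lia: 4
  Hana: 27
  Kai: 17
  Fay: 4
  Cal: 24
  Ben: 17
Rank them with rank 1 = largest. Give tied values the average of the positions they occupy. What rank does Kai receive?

Sorted (descending): 27, 25, 24, 22, 17, 17, 4, 4
The 2 values of 17 occupy positions 5–6 → average rank (5+6)/2 = 5.5.
The 2 values of 4 occupy positions 7–8 → average rank (7+8)/2 = 7.5.
Kai has value 17 → rank 5.5.

5.5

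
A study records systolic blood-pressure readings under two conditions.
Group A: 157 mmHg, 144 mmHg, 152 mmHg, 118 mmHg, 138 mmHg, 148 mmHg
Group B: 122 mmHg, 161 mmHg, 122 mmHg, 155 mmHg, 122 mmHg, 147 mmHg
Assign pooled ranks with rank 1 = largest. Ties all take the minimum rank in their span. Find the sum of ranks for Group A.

38

Sorted (descending): 161, 157, 155, 152, 148, 147, 144, 138, 122, 122, 122, 118
The 3 values of 122 occupy positions 9–11 → each gets rank 9.
Group A values → pooled ranks: 157→2, 144→7, 152→4, 118→12, 138→8, 148→5
Rank sum = 2 + 7 + 4 + 12 + 8 + 5 = 38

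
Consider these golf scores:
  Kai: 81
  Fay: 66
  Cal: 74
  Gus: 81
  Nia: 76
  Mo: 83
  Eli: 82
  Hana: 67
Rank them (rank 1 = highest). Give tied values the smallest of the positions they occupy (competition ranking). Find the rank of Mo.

Sorted (descending): 83, 82, 81, 81, 76, 74, 67, 66
The 2 values of 81 occupy positions 3–4 → each gets rank 3.
Mo has value 83 → rank 1.

1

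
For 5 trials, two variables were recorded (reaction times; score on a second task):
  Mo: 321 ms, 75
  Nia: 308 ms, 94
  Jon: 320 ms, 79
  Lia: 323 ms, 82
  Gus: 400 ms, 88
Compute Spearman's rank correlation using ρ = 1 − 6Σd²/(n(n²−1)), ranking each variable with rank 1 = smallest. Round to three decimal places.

Ranks of variable 1: 3, 1, 2, 4, 5
Ranks of variable 2: 1, 5, 2, 3, 4
d = r₁ − r₂: 2, -4, 0, 1, 1
d²: 4, 16, 0, 1, 1; Σd² = 22
ρ = 1 − 6·22/(5·24) = 1 − 132/120 = -0.100

-0.100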